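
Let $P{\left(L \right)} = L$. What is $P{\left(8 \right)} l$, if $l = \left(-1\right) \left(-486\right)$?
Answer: $3888$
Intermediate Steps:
$l = 486$
$P{\left(8 \right)} l = 8 \cdot 486 = 3888$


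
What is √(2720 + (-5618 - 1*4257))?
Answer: 3*I*√795 ≈ 84.587*I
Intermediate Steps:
√(2720 + (-5618 - 1*4257)) = √(2720 + (-5618 - 4257)) = √(2720 - 9875) = √(-7155) = 3*I*√795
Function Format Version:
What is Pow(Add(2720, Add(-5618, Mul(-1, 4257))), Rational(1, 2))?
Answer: Mul(3, I, Pow(795, Rational(1, 2))) ≈ Mul(84.587, I)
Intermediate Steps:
Pow(Add(2720, Add(-5618, Mul(-1, 4257))), Rational(1, 2)) = Pow(Add(2720, Add(-5618, -4257)), Rational(1, 2)) = Pow(Add(2720, -9875), Rational(1, 2)) = Pow(-7155, Rational(1, 2)) = Mul(3, I, Pow(795, Rational(1, 2)))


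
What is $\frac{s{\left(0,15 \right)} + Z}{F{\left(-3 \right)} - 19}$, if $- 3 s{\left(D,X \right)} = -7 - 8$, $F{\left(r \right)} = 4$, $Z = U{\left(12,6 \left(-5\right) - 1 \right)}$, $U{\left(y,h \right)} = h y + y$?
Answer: $\frac{71}{3} \approx 23.667$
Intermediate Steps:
$U{\left(y,h \right)} = y + h y$
$Z = -360$ ($Z = 12 \left(1 + \left(6 \left(-5\right) - 1\right)\right) = 12 \left(1 - 31\right) = 12 \left(-30\right) = -360$)
$s{\left(D,X \right)} = 5$ ($s{\left(D,X \right)} = - \frac{-7 - 8}{3} = \left(- \frac{1}{3}\right) \left(-15\right) = 5$)
$\frac{s{\left(0,15 \right)} + Z}{F{\left(-3 \right)} - 19} = \frac{5 - 360}{4 - 19} = - \frac{355}{-15} = \left(-355\right) \left(- \frac{1}{15}\right) = \frac{71}{3}$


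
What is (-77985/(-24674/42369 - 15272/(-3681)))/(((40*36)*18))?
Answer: -10010340031/11866333312 ≈ -0.84359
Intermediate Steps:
(-77985/(-24674/42369 - 15272/(-3681)))/(((40*36)*18)) = (-77985/(-24674*1/42369 - 15272*(-1/3681)))/((1440*18)) = -77985/(-24674/42369 + 15272/3681)/25920 = -77985/185411458/51986763*(1/25920) = -77985*51986763/185411458*(1/25920) = -4054187712555/185411458*1/25920 = -10010340031/11866333312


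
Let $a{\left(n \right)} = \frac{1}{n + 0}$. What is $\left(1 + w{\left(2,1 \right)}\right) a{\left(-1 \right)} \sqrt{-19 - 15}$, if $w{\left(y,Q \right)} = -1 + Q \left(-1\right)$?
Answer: $i \sqrt{34} \approx 5.8309 i$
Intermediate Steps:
$a{\left(n \right)} = \frac{1}{n}$
$w{\left(y,Q \right)} = -1 - Q$
$\left(1 + w{\left(2,1 \right)}\right) a{\left(-1 \right)} \sqrt{-19 - 15} = \frac{1 - 2}{-1} \sqrt{-19 - 15} = \left(1 - 2\right) \left(-1\right) \sqrt{-34} = \left(1 - 2\right) \left(-1\right) i \sqrt{34} = \left(-1\right) \left(-1\right) i \sqrt{34} = 1 i \sqrt{34} = i \sqrt{34}$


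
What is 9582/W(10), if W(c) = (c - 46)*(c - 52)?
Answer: 1597/252 ≈ 6.3373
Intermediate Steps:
W(c) = (-52 + c)*(-46 + c) (W(c) = (-46 + c)*(-52 + c) = (-52 + c)*(-46 + c))
9582/W(10) = 9582/(2392 + 10² - 98*10) = 9582/(2392 + 100 - 980) = 9582/1512 = 9582*(1/1512) = 1597/252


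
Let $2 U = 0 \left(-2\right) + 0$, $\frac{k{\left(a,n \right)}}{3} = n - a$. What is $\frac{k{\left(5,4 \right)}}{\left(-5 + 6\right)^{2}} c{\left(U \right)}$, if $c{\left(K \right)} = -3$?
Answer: $9$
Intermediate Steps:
$k{\left(a,n \right)} = - 3 a + 3 n$ ($k{\left(a,n \right)} = 3 \left(n - a\right) = - 3 a + 3 n$)
$U = 0$ ($U = \frac{0 \left(-2\right) + 0}{2} = \frac{0 + 0}{2} = \frac{1}{2} \cdot 0 = 0$)
$\frac{k{\left(5,4 \right)}}{\left(-5 + 6\right)^{2}} c{\left(U \right)} = \frac{\left(-3\right) 5 + 3 \cdot 4}{\left(-5 + 6\right)^{2}} \left(-3\right) = \frac{-15 + 12}{1^{2}} \left(-3\right) = 1^{-1} \left(-3\right) \left(-3\right) = 1 \left(-3\right) \left(-3\right) = \left(-3\right) \left(-3\right) = 9$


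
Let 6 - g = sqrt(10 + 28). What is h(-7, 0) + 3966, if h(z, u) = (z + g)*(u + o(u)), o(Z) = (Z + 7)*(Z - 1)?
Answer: 3973 + 7*sqrt(38) ≈ 4016.2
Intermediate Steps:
g = 6 - sqrt(38) (g = 6 - sqrt(10 + 28) = 6 - sqrt(38) ≈ -0.16441)
o(Z) = (-1 + Z)*(7 + Z) (o(Z) = (7 + Z)*(-1 + Z) = (-1 + Z)*(7 + Z))
h(z, u) = (-7 + u**2 + 7*u)*(6 + z - sqrt(38)) (h(z, u) = (z + (6 - sqrt(38)))*(u + (-7 + u**2 + 6*u)) = (6 + z - sqrt(38))*(-7 + u**2 + 7*u) = (-7 + u**2 + 7*u)*(6 + z - sqrt(38)))
h(-7, 0) + 3966 = (0*(-7) + 0*(6 - sqrt(38)) - 7*(-7 + 0**2 + 6*0) + (6 - sqrt(38))*(-7 + 0**2 + 6*0)) + 3966 = (0 + 0 - 7*(-7 + 0 + 0) + (6 - sqrt(38))*(-7 + 0 + 0)) + 3966 = (0 + 0 - 7*(-7) + (6 - sqrt(38))*(-7)) + 3966 = (0 + 0 + 49 + (-42 + 7*sqrt(38))) + 3966 = (7 + 7*sqrt(38)) + 3966 = 3973 + 7*sqrt(38)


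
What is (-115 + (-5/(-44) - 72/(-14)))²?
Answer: 1142507601/94864 ≈ 12044.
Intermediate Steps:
(-115 + (-5/(-44) - 72/(-14)))² = (-115 + (-5*(-1/44) - 72*(-1/14)))² = (-115 + (5/44 + 36/7))² = (-115 + 1619/308)² = (-33801/308)² = 1142507601/94864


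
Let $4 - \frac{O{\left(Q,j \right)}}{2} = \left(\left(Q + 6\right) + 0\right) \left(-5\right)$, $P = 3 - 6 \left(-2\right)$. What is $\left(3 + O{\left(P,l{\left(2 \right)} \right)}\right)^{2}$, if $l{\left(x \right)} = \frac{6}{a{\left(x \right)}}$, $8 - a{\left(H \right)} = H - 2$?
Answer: $48841$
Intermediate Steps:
$a{\left(H \right)} = 10 - H$ ($a{\left(H \right)} = 8 - \left(H - 2\right) = 8 - \left(-2 + H\right) = 10 - H$)
$P = 15$ ($P = 3 - -12 = 3 + 12 = 15$)
$l{\left(x \right)} = \frac{6}{10 - x}$
$O{\left(Q,j \right)} = 68 + 10 Q$ ($O{\left(Q,j \right)} = 8 - 2 \left(\left(Q + 6\right) + 0\right) \left(-5\right) = 8 - 2 \left(\left(6 + Q\right) + 0\right) \left(-5\right) = 8 - 2 \left(6 + Q\right) \left(-5\right) = 8 - 2 \left(-30 - 5 Q\right) = 8 + \left(60 + 10 Q\right) = 68 + 10 Q$)
$\left(3 + O{\left(P,l{\left(2 \right)} \right)}\right)^{2} = \left(3 + \left(68 + 10 \cdot 15\right)\right)^{2} = \left(3 + \left(68 + 150\right)\right)^{2} = \left(3 + 218\right)^{2} = 221^{2} = 48841$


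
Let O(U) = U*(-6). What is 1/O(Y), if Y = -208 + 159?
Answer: 1/294 ≈ 0.0034014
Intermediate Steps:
Y = -49
O(U) = -6*U
1/O(Y) = 1/(-6*(-49)) = 1/294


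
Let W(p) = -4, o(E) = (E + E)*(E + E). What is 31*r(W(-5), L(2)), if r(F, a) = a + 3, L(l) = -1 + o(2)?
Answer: 558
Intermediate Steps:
o(E) = 4*E**2 (o(E) = (2*E)*(2*E) = 4*E**2)
L(l) = 15 (L(l) = -1 + 4*2**2 = -1 + 4*4 = -1 + 16 = 15)
r(F, a) = 3 + a
31*r(W(-5), L(2)) = 31*(3 + 15) = 31*18 = 558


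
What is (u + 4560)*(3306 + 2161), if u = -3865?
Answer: 3799565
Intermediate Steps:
(u + 4560)*(3306 + 2161) = (-3865 + 4560)*(3306 + 2161) = 695*5467 = 3799565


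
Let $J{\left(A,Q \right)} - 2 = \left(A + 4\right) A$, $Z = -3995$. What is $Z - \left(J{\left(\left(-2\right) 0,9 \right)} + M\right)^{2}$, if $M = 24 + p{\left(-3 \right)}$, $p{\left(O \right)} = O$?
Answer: $-4524$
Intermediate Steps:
$M = 21$ ($M = 24 - 3 = 21$)
$J{\left(A,Q \right)} = 2 + A \left(4 + A\right)$ ($J{\left(A,Q \right)} = 2 + \left(A + 4\right) A = 2 + \left(4 + A\right) A = 2 + A \left(4 + A\right)$)
$Z - \left(J{\left(\left(-2\right) 0,9 \right)} + M\right)^{2} = -3995 - \left(\left(2 + \left(\left(-2\right) 0\right)^{2} + 4 \left(\left(-2\right) 0\right)\right) + 21\right)^{2} = -3995 - \left(\left(2 + 0^{2} + 4 \cdot 0\right) + 21\right)^{2} = -3995 - \left(\left(2 + 0 + 0\right) + 21\right)^{2} = -3995 - \left(2 + 21\right)^{2} = -3995 - 23^{2} = -3995 - 529 = -4524$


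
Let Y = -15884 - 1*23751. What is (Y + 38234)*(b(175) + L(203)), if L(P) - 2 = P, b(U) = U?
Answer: -532380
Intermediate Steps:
L(P) = 2 + P
Y = -39635 (Y = -15884 - 23751 = -39635)
(Y + 38234)*(b(175) + L(203)) = (-39635 + 38234)*(175 + (2 + 203)) = -1401*(175 + 205) = -1401*380 = -532380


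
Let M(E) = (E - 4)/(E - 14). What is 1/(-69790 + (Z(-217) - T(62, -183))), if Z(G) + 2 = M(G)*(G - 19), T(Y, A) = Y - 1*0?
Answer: -231/16188430 ≈ -1.4269e-5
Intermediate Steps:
M(E) = (-4 + E)/(-14 + E)
T(Y, A) = Y (T(Y, A) = Y + 0 = Y)
Z(G) = -2 + (-19 + G)*(-4 + G)/(-14 + G) (Z(G) = -2 + ((-4 + G)/(-14 + G))*(G - 19) = -2 + ((-4 + G)/(-14 + G))*(-19 + G) = -2 + (-19 + G)*(-4 + G)/(-14 + G))
1/(-69790 + (Z(-217) - T(62, -183))) = 1/(-69790 + ((104 + (-217)² - 25*(-217))/(-14 - 217) - 1*62)) = 1/(-69790 + ((104 + 47089 + 5425)/(-231) - 62)) = 1/(-69790 + (-1/231*52618 - 62)) = 1/(-69790 + (-52618/231 - 62)) = 1/(-69790 - 66940/231) = 1/(-16188430/231) = -231/16188430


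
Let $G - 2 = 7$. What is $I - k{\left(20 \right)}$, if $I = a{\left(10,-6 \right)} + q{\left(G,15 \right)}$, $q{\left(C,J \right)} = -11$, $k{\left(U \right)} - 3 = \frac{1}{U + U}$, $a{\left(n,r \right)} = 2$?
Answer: $- \frac{481}{40} \approx -12.025$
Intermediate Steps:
$G = 9$ ($G = 2 + 7 = 9$)
$k{\left(U \right)} = 3 + \frac{1}{2 U}$ ($k{\left(U \right)} = 3 + \frac{1}{U + U} = 3 + \frac{1}{2 U}$)
$I = -9$ ($I = 2 - 11 = -9$)
$I - k{\left(20 \right)} = -9 - \left(3 + \frac{1}{2 \cdot 20}\right) = -9 - \left(3 + \frac{1}{2} \cdot \frac{1}{20}\right) = -9 - \left(3 + \frac{1}{40}\right) = -9 - \frac{121}{40} = - \frac{481}{40}$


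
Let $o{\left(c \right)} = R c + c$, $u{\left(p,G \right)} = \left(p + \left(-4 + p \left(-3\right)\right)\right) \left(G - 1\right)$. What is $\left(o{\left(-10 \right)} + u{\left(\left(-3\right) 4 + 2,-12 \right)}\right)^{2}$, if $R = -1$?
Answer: $43264$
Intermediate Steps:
$u{\left(p,G \right)} = \left(-1 + G\right) \left(-4 - 2 p\right)$ ($u{\left(p,G \right)} = \left(p - \left(4 + 3 p\right)\right) \left(-1 + G\right) = \left(-4 - 2 p\right) \left(-1 + G\right) = \left(-1 + G\right) \left(-4 - 2 p\right)$)
$o{\left(c \right)} = 0$ ($o{\left(c \right)} = - c + c = 0$)
$\left(o{\left(-10 \right)} + u{\left(\left(-3\right) 4 + 2,-12 \right)}\right)^{2} = \left(0 + \left(4 - -48 + 2 \left(\left(-3\right) 4 + 2\right) - - 24 \left(\left(-3\right) 4 + 2\right)\right)\right)^{2} = \left(0 + \left(4 + 48 + 2 \left(-12 + 2\right) - - 24 \left(-12 + 2\right)\right)\right)^{2} = \left(0 + \left(4 + 48 + 2 \left(-10\right) - \left(-24\right) \left(-10\right)\right)\right)^{2} = \left(0 + \left(4 + 48 - 20 - 240\right)\right)^{2} = \left(0 - 208\right)^{2} = \left(-208\right)^{2} = 43264$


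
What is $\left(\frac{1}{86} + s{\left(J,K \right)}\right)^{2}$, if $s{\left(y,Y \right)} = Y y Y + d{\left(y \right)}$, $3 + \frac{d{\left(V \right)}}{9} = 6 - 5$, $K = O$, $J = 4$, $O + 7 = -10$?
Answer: $\frac{9578341161}{7396} \approx 1.2951 \cdot 10^{6}$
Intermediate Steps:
$O = -17$ ($O = -7 - 10 = -17$)
$K = -17$
$d{\left(V \right)} = -18$ ($d{\left(V \right)} = -27 + 9 \left(6 - 5\right) = -27 + 9 \cdot 1 = -27 + 9 = -18$)
$s{\left(y,Y \right)} = -18 + y Y^{2}$ ($s{\left(y,Y \right)} = Y y Y - 18 = y Y^{2} - 18 = -18 + y Y^{2}$)
$\left(\frac{1}{86} + s{\left(J,K \right)}\right)^{2} = \left(\frac{1}{86} - \left(18 - 4 \left(-17\right)^{2}\right)\right)^{2} = \left(\frac{1}{86} + \left(-18 + 4 \cdot 289\right)\right)^{2} = \left(\frac{1}{86} + \left(-18 + 1156\right)\right)^{2} = \left(\frac{1}{86} + 1138\right)^{2} = \left(\frac{97869}{86}\right)^{2} = \frac{9578341161}{7396}$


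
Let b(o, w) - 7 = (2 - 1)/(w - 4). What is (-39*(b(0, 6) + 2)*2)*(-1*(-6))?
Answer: -4446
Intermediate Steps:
b(o, w) = 7 + 1/(-4 + w) (b(o, w) = 7 + (2 - 1)/(w - 4) = 7 + 1/(-4 + w))
(-39*(b(0, 6) + 2)*2)*(-1*(-6)) = (-39*((-27 + 7*6)/(-4 + 6) + 2)*2)*(-1*(-6)) = -39*((-27 + 42)/2 + 2)*2*6 = -39*((½)*15 + 2)*2*6 = -39*(15/2 + 2)*2*6 = -741*2/2*6 = -39*19*6 = -741*6 = -4446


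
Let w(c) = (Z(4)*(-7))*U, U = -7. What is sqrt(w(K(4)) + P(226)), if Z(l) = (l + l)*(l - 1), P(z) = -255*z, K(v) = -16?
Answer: 97*I*sqrt(6) ≈ 237.6*I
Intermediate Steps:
Z(l) = 2*l*(-1 + l) (Z(l) = (2*l)*(-1 + l) = 2*l*(-1 + l))
w(c) = 1176 (w(c) = ((2*4*(-1 + 4))*(-7))*(-7) = ((2*4*3)*(-7))*(-7) = (24*(-7))*(-7) = -168*(-7) = 1176)
sqrt(w(K(4)) + P(226)) = sqrt(1176 - 255*226) = sqrt(1176 - 57630) = sqrt(-56454) = 97*I*sqrt(6)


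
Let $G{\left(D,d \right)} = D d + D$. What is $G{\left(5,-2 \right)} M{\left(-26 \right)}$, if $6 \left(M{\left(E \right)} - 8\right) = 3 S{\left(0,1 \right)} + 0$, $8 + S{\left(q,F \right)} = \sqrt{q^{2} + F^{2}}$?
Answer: $- \frac{45}{2} \approx -22.5$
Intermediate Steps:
$S{\left(q,F \right)} = -8 + \sqrt{F^{2} + q^{2}}$ ($S{\left(q,F \right)} = -8 + \sqrt{q^{2} + F^{2}} = -8 + \sqrt{F^{2} + q^{2}}$)
$G{\left(D,d \right)} = D + D d$
$M{\left(E \right)} = \frac{9}{2}$ ($M{\left(E \right)} = 8 + \frac{3 \left(-8 + \sqrt{1^{2} + 0^{2}}\right) + 0}{6} = 8 + \frac{3 \left(-8 + \sqrt{1 + 0}\right) + 0}{6} = 8 + \frac{3 \left(-8 + \sqrt{1}\right) + 0}{6} = 8 + \frac{3 \left(-8 + 1\right) + 0}{6} = 8 + \frac{3 \left(-7\right) + 0}{6} = 8 + \frac{-21 + 0}{6} = 8 + \frac{1}{6} \left(-21\right) = 8 - \frac{7}{2} = \frac{9}{2}$)
$G{\left(5,-2 \right)} M{\left(-26 \right)} = 5 \left(1 - 2\right) \frac{9}{2} = 5 \left(-1\right) \frac{9}{2} = \left(-5\right) \frac{9}{2} = - \frac{45}{2}$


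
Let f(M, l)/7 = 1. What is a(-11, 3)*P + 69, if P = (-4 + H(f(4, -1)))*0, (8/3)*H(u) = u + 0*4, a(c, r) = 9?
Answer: 69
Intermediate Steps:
f(M, l) = 7 (f(M, l) = 7*1 = 7)
H(u) = 3*u/8 (H(u) = 3*(u + 0*4)/8 = 3*(u + 0)/8 = 3*u/8)
P = 0 (P = (-4 + (3/8)*7)*0 = (-4 + 21/8)*0 = -11/8*0 = 0)
a(-11, 3)*P + 69 = 9*0 + 69 = 0 + 69 = 69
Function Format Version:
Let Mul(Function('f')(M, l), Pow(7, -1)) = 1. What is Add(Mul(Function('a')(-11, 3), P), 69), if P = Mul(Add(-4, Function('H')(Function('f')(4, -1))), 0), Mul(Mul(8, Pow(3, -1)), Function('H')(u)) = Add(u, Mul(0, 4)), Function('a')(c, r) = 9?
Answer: 69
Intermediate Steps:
Function('f')(M, l) = 7 (Function('f')(M, l) = Mul(7, 1) = 7)
Function('H')(u) = Mul(Rational(3, 8), u) (Function('H')(u) = Mul(Rational(3, 8), Add(u, Mul(0, 4))) = Mul(Rational(3, 8), Add(u, 0)) = Mul(Rational(3, 8), u))
P = 0 (P = Mul(Add(-4, Mul(Rational(3, 8), 7)), 0) = Mul(Add(-4, Rational(21, 8)), 0) = Mul(Rational(-11, 8), 0) = 0)
Add(Mul(Function('a')(-11, 3), P), 69) = Add(Mul(9, 0), 69) = Add(0, 69) = 69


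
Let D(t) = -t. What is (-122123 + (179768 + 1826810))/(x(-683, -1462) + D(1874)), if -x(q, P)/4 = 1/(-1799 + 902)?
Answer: -1690356135/1680974 ≈ -1005.6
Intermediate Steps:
x(q, P) = 4/897 (x(q, P) = -4/(-1799 + 902) = -4/(-897) = -4*(-1/897) = 4/897)
(-122123 + (179768 + 1826810))/(x(-683, -1462) + D(1874)) = (-122123 + (179768 + 1826810))/(4/897 - 1*1874) = (-122123 + 2006578)/(4/897 - 1874) = 1884455/(-1680974/897) = 1884455*(-897/1680974) = -1690356135/1680974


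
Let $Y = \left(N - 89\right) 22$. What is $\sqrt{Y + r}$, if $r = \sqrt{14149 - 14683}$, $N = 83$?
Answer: $\sqrt{-132 + i \sqrt{534}} \approx 1.0019 + 11.533 i$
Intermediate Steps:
$r = i \sqrt{534}$ ($r = \sqrt{-534} = i \sqrt{534} \approx 23.108 i$)
$Y = -132$ ($Y = \left(83 - 89\right) 22 = \left(-6\right) 22 = -132$)
$\sqrt{Y + r} = \sqrt{-132 + i \sqrt{534}}$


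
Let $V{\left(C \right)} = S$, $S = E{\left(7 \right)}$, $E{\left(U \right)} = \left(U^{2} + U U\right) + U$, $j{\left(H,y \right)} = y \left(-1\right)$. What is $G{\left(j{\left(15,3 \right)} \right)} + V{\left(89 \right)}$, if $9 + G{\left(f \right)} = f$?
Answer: $93$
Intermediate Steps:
$j{\left(H,y \right)} = - y$
$G{\left(f \right)} = -9 + f$
$E{\left(U \right)} = U + 2 U^{2}$ ($E{\left(U \right)} = \left(U^{2} + U^{2}\right) + U = 2 U^{2} + U = U + 2 U^{2}$)
$S = 105$ ($S = 7 \left(1 + 2 \cdot 7\right) = 7 \left(1 + 14\right) = 7 \cdot 15 = 105$)
$V{\left(C \right)} = 105$
$G{\left(j{\left(15,3 \right)} \right)} + V{\left(89 \right)} = \left(-9 - 3\right) + 105 = -12 + 105 = 93$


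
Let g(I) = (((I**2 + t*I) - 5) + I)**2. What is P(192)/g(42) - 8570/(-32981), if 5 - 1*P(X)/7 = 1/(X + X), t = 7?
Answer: 14444197625773/55585702473600 ≈ 0.25985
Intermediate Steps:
P(X) = 35 - 7/(2*X) (P(X) = 35 - 7/(X + X) = 35 - 7*1/(2*X) = 35 - 7/(2*X))
g(I) = (-5 + I**2 + 8*I)**2 (g(I) = (((I**2 + 7*I) - 5) + I)**2 = ((-5 + I**2 + 7*I) + I)**2 = (-5 + I**2 + 8*I)**2)
P(192)/g(42) - 8570/(-32981) = (35 - 7/2/192)/((-5 + 42**2 + 8*42)**2) - 8570/(-32981) = (35 - 7/2*1/192)/((-5 + 1764 + 336)**2) - 8570*(-1/32981) = (35 - 7/384)/(2095**2) + 8570/32981 = (13433/384)/4389025 + 8570/32981 = (13433/384)*(1/4389025) + 8570/32981 = 13433/1685385600 + 8570/32981 = 14444197625773/55585702473600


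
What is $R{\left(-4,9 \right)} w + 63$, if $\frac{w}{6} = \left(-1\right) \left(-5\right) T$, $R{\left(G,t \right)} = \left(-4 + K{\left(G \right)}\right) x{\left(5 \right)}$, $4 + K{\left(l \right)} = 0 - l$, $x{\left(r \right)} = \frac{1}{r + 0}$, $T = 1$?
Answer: $39$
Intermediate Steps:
$x{\left(r \right)} = \frac{1}{r}$
$K{\left(l \right)} = -4 - l$ ($K{\left(l \right)} = -4 + \left(0 - l\right) = -4 - l$)
$R{\left(G,t \right)} = - \frac{8}{5} - \frac{G}{5}$ ($R{\left(G,t \right)} = \frac{-4 - \left(4 + G\right)}{5} = \left(-8 - G\right) \frac{1}{5} = - \frac{8}{5} - \frac{G}{5}$)
$w = 30$ ($w = 6 \left(-1\right) \left(-5\right) 1 = 6 \cdot 5 \cdot 1 = 6 \cdot 5 = 30$)
$R{\left(-4,9 \right)} w + 63 = \left(- \frac{8}{5} - - \frac{4}{5}\right) 30 + 63 = \left(- \frac{8}{5} + \frac{4}{5}\right) 30 + 63 = \left(- \frac{4}{5}\right) 30 + 63 = -24 + 63 = 39$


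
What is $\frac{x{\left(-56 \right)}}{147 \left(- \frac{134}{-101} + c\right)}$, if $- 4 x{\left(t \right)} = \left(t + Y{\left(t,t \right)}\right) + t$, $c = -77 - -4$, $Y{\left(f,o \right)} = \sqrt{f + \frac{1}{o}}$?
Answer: $- \frac{404}{152019} + \frac{101 i \sqrt{43918}}{119182896} \approx -0.0026576 + 0.00017759 i$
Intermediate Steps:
$c = -73$ ($c = -77 + 4 = -73$)
$x{\left(t \right)} = - \frac{t}{2} - \frac{\sqrt{t + \frac{1}{t}}}{4}$ ($x{\left(t \right)} = - \frac{\left(t + \sqrt{t + \frac{1}{t}}\right) + t}{4} = - \frac{\sqrt{t + \frac{1}{t}} + 2 t}{4} = - \frac{t}{2} - \frac{\sqrt{t + \frac{1}{t}}}{4}$)
$\frac{x{\left(-56 \right)}}{147 \left(- \frac{134}{-101} + c\right)} = \frac{\left(- \frac{1}{2}\right) \left(-56\right) - \frac{\sqrt{-56 + \frac{1}{-56}}}{4}}{147 \left(- \frac{134}{-101} - 73\right)} = \frac{28 - \frac{\sqrt{-56 - \frac{1}{56}}}{4}}{147 \left(\left(-134\right) \left(- \frac{1}{101}\right) - 73\right)} = \frac{28 - \frac{\sqrt{- \frac{3137}{56}}}{4}}{147 \left(\frac{134}{101} - 73\right)} = \frac{28 - \frac{\frac{1}{28} i \sqrt{43918}}{4}}{147 \left(- \frac{7239}{101}\right)} = \frac{28 - \frac{i \sqrt{43918}}{112}}{- \frac{1064133}{101}} = \left(28 - \frac{i \sqrt{43918}}{112}\right) \left(- \frac{101}{1064133}\right) = - \frac{404}{152019} + \frac{101 i \sqrt{43918}}{119182896}$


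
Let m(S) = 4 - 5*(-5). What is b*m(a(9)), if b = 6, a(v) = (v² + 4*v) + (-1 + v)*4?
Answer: 174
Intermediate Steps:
a(v) = -4 + v² + 8*v (a(v) = (v² + 4*v) + (-4 + 4*v) = -4 + v² + 8*v)
m(S) = 29 (m(S) = 4 + 25 = 29)
b*m(a(9)) = 6*29 = 174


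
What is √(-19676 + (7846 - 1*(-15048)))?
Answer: √3218 ≈ 56.727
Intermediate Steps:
√(-19676 + (7846 - 1*(-15048))) = √(-19676 + (7846 + 15048)) = √(-19676 + 22894) = √3218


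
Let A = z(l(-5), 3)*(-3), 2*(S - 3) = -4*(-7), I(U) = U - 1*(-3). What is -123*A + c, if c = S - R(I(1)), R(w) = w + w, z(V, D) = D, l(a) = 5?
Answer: 1116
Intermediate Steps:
I(U) = 3 + U (I(U) = U + 3 = 3 + U)
R(w) = 2*w
S = 17 (S = 3 + (-4*(-7))/2 = 3 + (½)*28 = 3 + 14 = 17)
c = 9 (c = 17 - 2*(3 + 1) = 17 - 2*4 = 17 - 1*8 = 17 - 8 = 9)
A = -9 (A = 3*(-3) = -9)
-123*A + c = -123*(-9) + 9 = 1107 + 9 = 1116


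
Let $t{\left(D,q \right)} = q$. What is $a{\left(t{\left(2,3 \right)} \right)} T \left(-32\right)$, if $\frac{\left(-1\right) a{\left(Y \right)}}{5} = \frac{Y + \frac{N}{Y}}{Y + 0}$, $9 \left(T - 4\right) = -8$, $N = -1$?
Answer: $\frac{35840}{81} \approx 442.47$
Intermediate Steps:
$T = \frac{28}{9}$ ($T = 4 + \frac{1}{9} \left(-8\right) = 4 - \frac{8}{9} = \frac{28}{9} \approx 3.1111$)
$a{\left(Y \right)} = - \frac{5 \left(Y - \frac{1}{Y}\right)}{Y}$ ($a{\left(Y \right)} = - 5 \frac{Y - \frac{1}{Y}}{Y + 0} = - 5 \frac{Y - \frac{1}{Y}}{Y} = - \frac{5 \left(Y - \frac{1}{Y}\right)}{Y}$)
$a{\left(t{\left(2,3 \right)} \right)} T \left(-32\right) = \left(-5 + \frac{5}{9}\right) \frac{28}{9} \left(-32\right) = \left(- \frac{40}{9}\right) \frac{28}{9} \left(-32\right) = \left(- \frac{1120}{81}\right) \left(-32\right) = \frac{35840}{81}$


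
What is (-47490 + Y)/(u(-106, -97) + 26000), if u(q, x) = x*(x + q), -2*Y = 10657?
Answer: -105637/91382 ≈ -1.1560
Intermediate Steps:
Y = -10657/2 (Y = -½*10657 = -10657/2 ≈ -5328.5)
u(q, x) = x*(q + x)
(-47490 + Y)/(u(-106, -97) + 26000) = (-47490 - 10657/2)/(-97*(-106 - 97) + 26000) = -105637/(2*(-97*(-203) + 26000)) = -105637/(2*(19691 + 26000)) = -105637/2/45691 = -105637/2*1/45691 = -105637/91382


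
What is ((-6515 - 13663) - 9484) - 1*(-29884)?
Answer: 222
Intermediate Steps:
((-6515 - 13663) - 9484) - 1*(-29884) = (-20178 - 9484) + 29884 = -29662 + 29884 = 222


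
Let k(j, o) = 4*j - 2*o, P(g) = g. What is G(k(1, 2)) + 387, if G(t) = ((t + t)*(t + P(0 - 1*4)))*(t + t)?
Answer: 387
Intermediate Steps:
k(j, o) = -2*o + 4*j
G(t) = 4*t²*(-4 + t) (G(t) = ((t + t)*(t + (0 - 1*4)))*(t + t) = ((2*t)*(t + (0 - 4)))*(2*t) = ((2*t)*(t - 4))*(2*t) = ((2*t)*(-4 + t))*(2*t) = (2*t*(-4 + t))*(2*t) = 4*t²*(-4 + t))
G(k(1, 2)) + 387 = 4*(-2*2 + 4*1)²*(-4 + (-2*2 + 4*1)) + 387 = 4*(-4 + 4)²*(-4 + (-4 + 4)) + 387 = 4*0²*(-4 + 0) + 387 = 4*0*(-4) + 387 = 0 + 387 = 387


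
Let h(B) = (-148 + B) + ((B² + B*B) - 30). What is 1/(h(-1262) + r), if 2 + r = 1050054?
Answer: 1/4233900 ≈ 2.3619e-7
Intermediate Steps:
r = 1050052 (r = -2 + 1050054 = 1050052)
h(B) = -178 + B + 2*B² (h(B) = (-148 + B) + ((B² + B²) - 30) = (-148 + B) + (2*B² - 30) = (-148 + B) + (-30 + 2*B²) = -178 + B + 2*B²)
1/(h(-1262) + r) = 1/((-178 - 1262 + 2*(-1262)²) + 1050052) = 1/((-178 - 1262 + 2*1592644) + 1050052) = 1/((-178 - 1262 + 3185288) + 1050052) = 1/(3183848 + 1050052) = 1/4233900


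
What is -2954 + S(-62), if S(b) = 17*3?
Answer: -2903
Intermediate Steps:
S(b) = 51
-2954 + S(-62) = -2954 + 51 = -2903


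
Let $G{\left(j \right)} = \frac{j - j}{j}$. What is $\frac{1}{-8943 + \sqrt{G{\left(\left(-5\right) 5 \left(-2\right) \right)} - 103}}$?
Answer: $- \frac{8943}{79977352} - \frac{i \sqrt{103}}{79977352} \approx -0.00011182 - 1.269 \cdot 10^{-7} i$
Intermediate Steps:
$G{\left(j \right)} = 0$ ($G{\left(j \right)} = \frac{0}{j} = 0$)
$\frac{1}{-8943 + \sqrt{G{\left(\left(-5\right) 5 \left(-2\right) \right)} - 103}} = \frac{1}{-8943 + \sqrt{0 - 103}} = \frac{1}{-8943 + \sqrt{-103}} = \frac{1}{-8943 + i \sqrt{103}}$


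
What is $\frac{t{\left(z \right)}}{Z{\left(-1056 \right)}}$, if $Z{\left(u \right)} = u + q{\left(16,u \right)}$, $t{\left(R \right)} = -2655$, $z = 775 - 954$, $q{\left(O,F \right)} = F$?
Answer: $\frac{885}{704} \approx 1.2571$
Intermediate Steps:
$z = -179$ ($z = 775 - 954 = -179$)
$Z{\left(u \right)} = 2 u$ ($Z{\left(u \right)} = u + u = 2 u$)
$\frac{t{\left(z \right)}}{Z{\left(-1056 \right)}} = - \frac{2655}{2 \left(-1056\right)} = - \frac{2655}{-2112} = \left(-2655\right) \left(- \frac{1}{2112}\right) = \frac{885}{704}$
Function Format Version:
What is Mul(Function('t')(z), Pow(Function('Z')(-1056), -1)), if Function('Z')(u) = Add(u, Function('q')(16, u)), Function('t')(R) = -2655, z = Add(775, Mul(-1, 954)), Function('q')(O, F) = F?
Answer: Rational(885, 704) ≈ 1.2571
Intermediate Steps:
z = -179 (z = Add(775, -954) = -179)
Function('Z')(u) = Mul(2, u) (Function('Z')(u) = Add(u, u) = Mul(2, u))
Mul(Function('t')(z), Pow(Function('Z')(-1056), -1)) = Mul(-2655, Pow(Mul(2, -1056), -1)) = Mul(-2655, Pow(-2112, -1)) = Mul(-2655, Rational(-1, 2112)) = Rational(885, 704)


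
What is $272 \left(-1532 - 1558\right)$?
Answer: $-840480$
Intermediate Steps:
$272 \left(-1532 - 1558\right) = 272 \left(-3090\right) = -840480$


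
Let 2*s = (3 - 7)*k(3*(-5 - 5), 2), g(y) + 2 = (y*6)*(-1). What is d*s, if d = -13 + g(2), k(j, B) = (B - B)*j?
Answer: 0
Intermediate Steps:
g(y) = -2 - 6*y (g(y) = -2 + (y*6)*(-1) = -2 + (6*y)*(-1) = -2 - 6*y)
k(j, B) = 0 (k(j, B) = 0*j = 0)
s = 0 (s = ((3 - 7)*0)/2 = (-4*0)/2 = (½)*0 = 0)
d = -27 (d = -13 + (-2 - 6*2) = -13 + (-2 - 12) = -13 - 14 = -27)
d*s = -27*0 = 0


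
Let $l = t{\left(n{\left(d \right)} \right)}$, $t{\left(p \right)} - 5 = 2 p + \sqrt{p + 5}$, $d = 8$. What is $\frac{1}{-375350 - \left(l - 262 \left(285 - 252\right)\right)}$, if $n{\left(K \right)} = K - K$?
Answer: $- \frac{366709}{134475490676} + \frac{\sqrt{5}}{134475490676} \approx -2.7269 \cdot 10^{-6}$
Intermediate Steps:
$n{\left(K \right)} = 0$
$t{\left(p \right)} = 5 + \sqrt{5 + p} + 2 p$ ($t{\left(p \right)} = 5 + \left(2 p + \sqrt{p + 5}\right) = 5 + \left(2 p + \sqrt{5 + p}\right) = 5 + \left(\sqrt{5 + p} + 2 p\right) = 5 + \sqrt{5 + p} + 2 p$)
$l = 5 + \sqrt{5}$ ($l = 5 + \sqrt{5 + 0} + 2 \cdot 0 = 5 + \sqrt{5} + 0 = 5 + \sqrt{5} \approx 7.2361$)
$\frac{1}{-375350 - \left(l - 262 \left(285 - 252\right)\right)} = \frac{1}{-375350 - \left(5 + \sqrt{5} - 262 \left(285 - 252\right)\right)} = \frac{1}{-375350 + \left(262 \cdot 33 - \left(5 + \sqrt{5}\right)\right)} = \frac{1}{-375350 + \left(8646 - \left(5 + \sqrt{5}\right)\right)} = \frac{1}{-375350 + \left(8641 - \sqrt{5}\right)} = \frac{1}{-366709 - \sqrt{5}}$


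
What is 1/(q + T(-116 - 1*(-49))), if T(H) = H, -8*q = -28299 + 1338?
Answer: 8/26425 ≈ 0.00030274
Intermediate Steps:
q = 26961/8 (q = -(-28299 + 1338)/8 = -1/8*(-26961) = 26961/8 ≈ 3370.1)
1/(q + T(-116 - 1*(-49))) = 1/(26961/8 + (-116 - 1*(-49))) = 1/(26961/8 + (-116 + 49)) = 1/(26961/8 - 67) = 1/(26425/8) = 8/26425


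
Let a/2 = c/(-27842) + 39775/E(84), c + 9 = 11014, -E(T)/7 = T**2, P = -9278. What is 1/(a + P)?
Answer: -343793016/3190537089703 ≈ -0.00010775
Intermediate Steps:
E(T) = -7*T**2
c = 11005 (c = -9 + 11014 = 11005)
a = -825487255/343793016 (a = 2*(11005/(-27842) + 39775/((-7*84**2))) = 2*(11005*(-1/27842) + 39775/((-7*7056))) = 2*(-11005/27842 + 39775/(-49392)) = 2*(-11005/27842 + 39775*(-1/49392)) = 2*(-11005/27842 - 39775/49392) = 2*(-825487255/687586032) = -825487255/343793016 ≈ -2.4011)
1/(a + P) = 1/(-825487255/343793016 - 9278) = 1/(-3190537089703/343793016) = -343793016/3190537089703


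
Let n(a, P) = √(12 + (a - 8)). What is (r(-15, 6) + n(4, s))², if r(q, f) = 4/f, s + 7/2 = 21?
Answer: 76/9 + 8*√2/3 ≈ 12.216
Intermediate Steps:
s = 35/2 (s = -7/2 + 21 = 35/2 ≈ 17.500)
n(a, P) = √(4 + a) (n(a, P) = √(12 + (-8 + a)) = √(4 + a))
(r(-15, 6) + n(4, s))² = (4/6 + √(4 + 4))² = (4*(⅙) + √8)² = (⅔ + 2*√2)²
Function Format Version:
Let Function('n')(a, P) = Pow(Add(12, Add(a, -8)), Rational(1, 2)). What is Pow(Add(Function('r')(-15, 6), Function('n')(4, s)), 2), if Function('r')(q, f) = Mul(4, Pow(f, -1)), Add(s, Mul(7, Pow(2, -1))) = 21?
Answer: Add(Rational(76, 9), Mul(Rational(8, 3), Pow(2, Rational(1, 2)))) ≈ 12.216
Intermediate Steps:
s = Rational(35, 2) (s = Add(Rational(-7, 2), 21) = Rational(35, 2) ≈ 17.500)
Function('n')(a, P) = Pow(Add(4, a), Rational(1, 2)) (Function('n')(a, P) = Pow(Add(12, Add(-8, a)), Rational(1, 2)) = Pow(Add(4, a), Rational(1, 2)))
Pow(Add(Function('r')(-15, 6), Function('n')(4, s)), 2) = Pow(Add(Mul(4, Pow(6, -1)), Pow(Add(4, 4), Rational(1, 2))), 2) = Pow(Add(Mul(4, Rational(1, 6)), Pow(8, Rational(1, 2))), 2) = Pow(Add(Rational(2, 3), Mul(2, Pow(2, Rational(1, 2)))), 2)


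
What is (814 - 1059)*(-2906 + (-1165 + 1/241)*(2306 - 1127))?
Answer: 81271669990/241 ≈ 3.3723e+8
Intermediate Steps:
(814 - 1059)*(-2906 + (-1165 + 1/241)*(2306 - 1127)) = -245*(-2906 + (-1165 + 1/241)*1179) = -245*(-2906 - 280764/241*1179) = -245*(-2906 - 331020756/241) = -245*(-331721102/241) = 81271669990/241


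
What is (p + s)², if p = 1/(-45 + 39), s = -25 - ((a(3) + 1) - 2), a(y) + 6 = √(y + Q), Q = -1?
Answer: 11953/36 + 109*√2/3 ≈ 383.41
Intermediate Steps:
a(y) = -6 + √(-1 + y) (a(y) = -6 + √(y - 1) = -6 + √(-1 + y))
s = -18 - √2 (s = -25 - (((-6 + √(-1 + 3)) + 1) - 2) = -25 - (((-6 + √2) + 1) - 2) = -25 - ((-5 + √2) - 2) = -25 - (-7 + √2) = -25 + (7 - √2) = -18 - √2 ≈ -19.414)
p = -⅙ (p = 1/(-6) = -⅙ ≈ -0.16667)
(p + s)² = (-⅙ + (-18 - √2))² = (-109/6 - √2)²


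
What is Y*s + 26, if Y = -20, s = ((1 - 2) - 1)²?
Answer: -54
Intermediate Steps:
s = 4 (s = (-1 - 1)² = (-2)² = 4)
Y*s + 26 = -20*4 + 26 = -80 + 26 = -54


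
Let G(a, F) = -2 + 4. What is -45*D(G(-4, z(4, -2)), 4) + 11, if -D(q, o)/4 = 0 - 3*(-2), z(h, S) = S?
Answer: 1091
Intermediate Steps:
G(a, F) = 2
D(q, o) = -24 (D(q, o) = -4*(0 - 3*(-2)) = -4*(0 + 6) = -4*6 = -24)
-45*D(G(-4, z(4, -2)), 4) + 11 = -45*(-24) + 11 = 1080 + 11 = 1091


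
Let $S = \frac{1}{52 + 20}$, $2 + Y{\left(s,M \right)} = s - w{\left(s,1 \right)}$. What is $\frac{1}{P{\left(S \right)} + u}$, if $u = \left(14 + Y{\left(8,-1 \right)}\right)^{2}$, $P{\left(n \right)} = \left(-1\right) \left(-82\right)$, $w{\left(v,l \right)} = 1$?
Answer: $\frac{1}{443} \approx 0.0022573$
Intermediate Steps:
$Y{\left(s,M \right)} = -3 + s$ ($Y{\left(s,M \right)} = -2 + \left(s - 1\right) = -2 + \left(-1 + s\right) = -3 + s$)
$S = \frac{1}{72} \approx 0.013889$
$P{\left(n \right)} = 82$
$u = 361$ ($u = \left(14 + \left(-3 + 8\right)\right)^{2} = \left(14 + 5\right)^{2} = 19^{2} = 361$)
$\frac{1}{P{\left(S \right)} + u} = \frac{1}{82 + 361} = \frac{1}{443}$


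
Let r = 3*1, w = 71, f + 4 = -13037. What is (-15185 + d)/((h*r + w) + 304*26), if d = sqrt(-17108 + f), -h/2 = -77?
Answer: -15185/8437 + I*sqrt(30149)/8437 ≈ -1.7998 + 0.02058*I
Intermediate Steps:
h = 154 (h = -2*(-77) = 154)
f = -13041 (f = -4 - 13037 = -13041)
d = I*sqrt(30149) (d = sqrt(-17108 - 13041) = sqrt(-30149) = I*sqrt(30149) ≈ 173.63*I)
r = 3
(-15185 + d)/((h*r + w) + 304*26) = (-15185 + I*sqrt(30149))/((154*3 + 71) + 304*26) = (-15185 + I*sqrt(30149))/((462 + 71) + 7904) = (-15185 + I*sqrt(30149))/(533 + 7904) = (-15185 + I*sqrt(30149))/8437 = (-15185 + I*sqrt(30149))*(1/8437) = -15185/8437 + I*sqrt(30149)/8437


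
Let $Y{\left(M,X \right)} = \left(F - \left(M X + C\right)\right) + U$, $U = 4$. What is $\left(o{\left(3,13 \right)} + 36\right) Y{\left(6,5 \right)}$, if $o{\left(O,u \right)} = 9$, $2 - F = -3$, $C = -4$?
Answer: $-765$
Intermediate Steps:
$F = 5$ ($F = 2 - -3 = 2 + 3 = 5$)
$Y{\left(M,X \right)} = 13 - M X$ ($Y{\left(M,X \right)} = \left(5 - \left(M X - 4\right)\right) + 4 = \left(5 - \left(-4 + M X\right)\right) + 4 = \left(9 - M X\right) + 4 = 13 - M X$)
$\left(o{\left(3,13 \right)} + 36\right) Y{\left(6,5 \right)} = \left(9 + 36\right) \left(13 - 6 \cdot 5\right) = 45 \left(13 - 30\right) = 45 \left(-17\right) = -765$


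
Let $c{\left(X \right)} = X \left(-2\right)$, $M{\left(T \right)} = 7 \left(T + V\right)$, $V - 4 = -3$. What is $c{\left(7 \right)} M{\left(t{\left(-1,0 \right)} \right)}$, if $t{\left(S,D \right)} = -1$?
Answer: $0$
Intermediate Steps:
$V = 1$ ($V = 4 - 3 = 1$)
$M{\left(T \right)} = 7 + 7 T$ ($M{\left(T \right)} = 7 \left(T + 1\right) = 7 \left(1 + T\right) = 7 + 7 T$)
$c{\left(X \right)} = - 2 X$
$c{\left(7 \right)} M{\left(t{\left(-1,0 \right)} \right)} = \left(-2\right) 7 \left(7 + 7 \left(-1\right)\right) = - 14 \left(7 - 7\right) = \left(-14\right) 0 = 0$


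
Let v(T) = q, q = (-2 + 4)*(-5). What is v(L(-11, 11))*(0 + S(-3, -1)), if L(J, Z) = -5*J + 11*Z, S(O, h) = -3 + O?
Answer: 60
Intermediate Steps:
q = -10 (q = 2*(-5) = -10)
v(T) = -10
v(L(-11, 11))*(0 + S(-3, -1)) = -10*(0 + (-3 - 3)) = -10*(0 - 6) = -10*(-6) = 60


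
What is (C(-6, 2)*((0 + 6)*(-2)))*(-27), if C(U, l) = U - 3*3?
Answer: -4860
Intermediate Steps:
C(U, l) = -9 + U (C(U, l) = U - 9 = -9 + U)
(C(-6, 2)*((0 + 6)*(-2)))*(-27) = ((-9 - 6)*((0 + 6)*(-2)))*(-27) = -90*(-2)*(-27) = -15*(-12)*(-27) = 180*(-27) = -4860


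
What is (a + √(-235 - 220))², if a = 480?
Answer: (480 + I*√455)² ≈ 2.2995e+5 + 20478.0*I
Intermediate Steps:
(a + √(-235 - 220))² = (480 + √(-235 - 220))² = (480 + √(-455))² = (480 + I*√455)²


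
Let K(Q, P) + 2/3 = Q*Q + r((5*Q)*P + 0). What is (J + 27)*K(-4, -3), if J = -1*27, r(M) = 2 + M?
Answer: 0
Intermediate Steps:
K(Q, P) = 4/3 + Q**2 + 5*P*Q (K(Q, P) = -2/3 + (Q*Q + (2 + ((5*Q)*P + 0))) = -2/3 + (Q**2 + (2 + (5*P*Q + 0))) = -2/3 + (Q**2 + (2 + 5*P*Q)) = -2/3 + (2 + Q**2 + 5*P*Q) = 4/3 + Q**2 + 5*P*Q)
J = -27
(J + 27)*K(-4, -3) = (-27 + 27)*(4/3 + (-4)**2 + 5*(-3)*(-4)) = 0*(4/3 + 16 + 60) = 0*(232/3) = 0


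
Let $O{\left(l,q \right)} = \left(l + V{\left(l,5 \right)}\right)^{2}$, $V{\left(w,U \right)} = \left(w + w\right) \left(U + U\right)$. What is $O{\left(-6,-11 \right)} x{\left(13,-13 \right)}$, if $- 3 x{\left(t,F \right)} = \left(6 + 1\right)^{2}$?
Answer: $-259308$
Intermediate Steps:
$V{\left(w,U \right)} = 4 U w$ ($V{\left(w,U \right)} = 2 w 2 U = 4 U w$)
$x{\left(t,F \right)} = - \frac{49}{3}$ ($x{\left(t,F \right)} = - \frac{\left(6 + 1\right)^{2}}{3} = - \frac{7^{2}}{3} = \left(- \frac{1}{3}\right) 49 = - \frac{49}{3}$)
$O{\left(l,q \right)} = 441 l^{2}$ ($O{\left(l,q \right)} = \left(l + 4 \cdot 5 l\right)^{2} = \left(l + 20 l\right)^{2} = \left(21 l\right)^{2} = 441 l^{2}$)
$O{\left(-6,-11 \right)} x{\left(13,-13 \right)} = 441 \left(-6\right)^{2} \left(- \frac{49}{3}\right) = 441 \cdot 36 \left(- \frac{49}{3}\right) = 15876 \left(- \frac{49}{3}\right) = -259308$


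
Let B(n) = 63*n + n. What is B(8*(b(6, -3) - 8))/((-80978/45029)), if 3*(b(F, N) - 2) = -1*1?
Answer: 11527424/6393 ≈ 1803.1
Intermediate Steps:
b(F, N) = 5/3 (b(F, N) = 2 + (-1*1)/3 = 2 + (⅓)*(-1) = 2 - ⅓ = 5/3)
B(n) = 64*n
B(8*(b(6, -3) - 8))/((-80978/45029)) = (64*(8*(5/3 - 8)))/((-80978/45029)) = (64*(8*(-19/3)))/((-80978*1/45029)) = (64*(-152/3))/(-80978/45029) = -9728/3*(-45029/80978) = 11527424/6393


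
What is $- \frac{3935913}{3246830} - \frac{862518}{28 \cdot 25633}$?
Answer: $- \frac{703168567494}{291290976865} \approx -2.414$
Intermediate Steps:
$- \frac{3935913}{3246830} - \frac{862518}{28 \cdot 25633} = \left(-3935913\right) \frac{1}{3246830} - \frac{862518}{717724} = - \frac{3935913}{3246830} - \frac{431259}{358862} = - \frac{703168567494}{291290976865}$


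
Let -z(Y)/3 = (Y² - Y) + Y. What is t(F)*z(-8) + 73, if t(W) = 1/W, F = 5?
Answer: 173/5 ≈ 34.600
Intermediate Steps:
z(Y) = -3*Y² (z(Y) = -3*((Y² - Y) + Y) = -3*Y²)
t(F)*z(-8) + 73 = (-3*(-8)²)/5 + 73 = (-3*64)/5 + 73 = (⅕)*(-192) + 73 = -192/5 + 73 = 173/5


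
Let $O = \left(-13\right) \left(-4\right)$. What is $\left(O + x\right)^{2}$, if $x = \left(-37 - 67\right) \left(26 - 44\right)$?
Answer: $3701776$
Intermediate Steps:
$O = 52$
$x = 1872$ ($x = - 104 \left(26 - 44\right) = \left(-104\right) \left(-18\right) = 1872$)
$\left(O + x\right)^{2} = \left(52 + 1872\right)^{2} = 1924^{2} = 3701776$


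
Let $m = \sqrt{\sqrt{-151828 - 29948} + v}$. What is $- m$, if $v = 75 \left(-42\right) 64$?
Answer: $- 2 \sqrt{-50400 + i \sqrt{11361}} \approx -0.47478 - 449.0 i$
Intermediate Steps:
$v = -201600$ ($v = \left(-3150\right) 64 = -201600$)
$m = \sqrt{-201600 + 4 i \sqrt{11361}}$ ($m = \sqrt{\sqrt{-151828 - 29948} - 201600} = \sqrt{\sqrt{-181776} - 201600} = \sqrt{4 i \sqrt{11361} - 201600} = \sqrt{-201600 + 4 i \sqrt{11361}} \approx 0.475 + 449.0 i$)
$- m = - 2 \sqrt{-50400 + i \sqrt{11361}}$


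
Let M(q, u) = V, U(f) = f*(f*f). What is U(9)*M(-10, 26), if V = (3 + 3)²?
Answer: 26244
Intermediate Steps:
U(f) = f³ (U(f) = f*f² = f³)
V = 36 (V = 6² = 36)
M(q, u) = 36
U(9)*M(-10, 26) = 9³*36 = 729*36 = 26244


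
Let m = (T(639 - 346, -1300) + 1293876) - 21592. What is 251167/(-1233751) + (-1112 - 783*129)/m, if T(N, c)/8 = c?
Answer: -442933036997/1556850646884 ≈ -0.28451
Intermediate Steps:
T(N, c) = 8*c
m = 1261884 (m = (8*(-1300) + 1293876) - 21592 = (-10400 + 1293876) - 21592 = 1283476 - 21592 = 1261884)
251167/(-1233751) + (-1112 - 783*129)/m = 251167/(-1233751) + (-1112 - 783*129)/1261884 = 251167*(-1/1233751) + (-1112 - 101007)*(1/1261884) = -251167/1233751 - 102119*1/1261884 = -251167/1233751 - 102119/1261884 = -442933036997/1556850646884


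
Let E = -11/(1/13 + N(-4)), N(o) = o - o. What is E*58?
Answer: -8294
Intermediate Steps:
N(o) = 0
E = -143 (E = -11/(1/13 + 0) = -11/1/13 = -11*13 = -143)
E*58 = -143*58 = -8294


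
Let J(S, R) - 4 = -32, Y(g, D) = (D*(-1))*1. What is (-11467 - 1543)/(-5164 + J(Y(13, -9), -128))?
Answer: 6505/2596 ≈ 2.5058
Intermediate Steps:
Y(g, D) = -D (Y(g, D) = -D*1 = -D)
J(S, R) = -28 (J(S, R) = 4 - 32 = -28)
(-11467 - 1543)/(-5164 + J(Y(13, -9), -128)) = (-11467 - 1543)/(-5164 - 28) = -13010/(-5192) = -13010*(-1/5192) = 6505/2596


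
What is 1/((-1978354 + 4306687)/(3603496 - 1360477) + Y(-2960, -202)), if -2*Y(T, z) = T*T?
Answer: -747673/3275405102289 ≈ -2.2827e-7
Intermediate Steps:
Y(T, z) = -T²/2 (Y(T, z) = -T*T/2 = -T²/2)
1/((-1978354 + 4306687)/(3603496 - 1360477) + Y(-2960, -202)) = 1/((-1978354 + 4306687)/(3603496 - 1360477) - ½*(-2960)²) = 1/(2328333/2243019 - ½*8761600) = 1/(2328333*(1/2243019) - 4380800) = 1/(776111/747673 - 4380800) = 1/(-3275405102289/747673) = -747673/3275405102289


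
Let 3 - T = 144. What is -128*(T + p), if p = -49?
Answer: 24320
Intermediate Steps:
T = -141 (T = 3 - 1*144 = 3 - 144 = -141)
-128*(T + p) = -128*(-141 - 49) = -128*(-190) = 24320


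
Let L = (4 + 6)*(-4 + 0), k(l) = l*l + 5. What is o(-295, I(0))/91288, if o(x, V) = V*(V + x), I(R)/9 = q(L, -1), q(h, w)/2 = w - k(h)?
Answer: 211050081/22822 ≈ 9247.7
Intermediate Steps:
k(l) = 5 + l**2 (k(l) = l**2 + 5 = 5 + l**2)
L = -40 (L = 10*(-4) = -40)
q(h, w) = -10 - 2*h**2 + 2*w (q(h, w) = 2*(w - (5 + h**2)) = 2*(w + (-5 - h**2)) = 2*(-5 + w - h**2) = -10 - 2*h**2 + 2*w)
I(R) = -28908 (I(R) = 9*(-10 - 2*(-40)**2 + 2*(-1)) = 9*(-10 - 2*1600 - 2) = 9*(-10 - 3200 - 2) = 9*(-3212) = -28908)
o(-295, I(0))/91288 = -28908*(-28908 - 295)/91288 = -28908*(-29203)*(1/91288) = 844200324*(1/91288) = 211050081/22822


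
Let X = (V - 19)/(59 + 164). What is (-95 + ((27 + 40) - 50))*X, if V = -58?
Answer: 6006/223 ≈ 26.933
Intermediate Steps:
X = -77/223 (X = (-58 - 19)/(59 + 164) = -77/223 ≈ -0.34529)
(-95 + ((27 + 40) - 50))*X = (-95 + ((27 + 40) - 50))*(-77/223) = (-95 + (67 - 50))*(-77/223) = (-95 + 17)*(-77/223) = -78*(-77/223) = 6006/223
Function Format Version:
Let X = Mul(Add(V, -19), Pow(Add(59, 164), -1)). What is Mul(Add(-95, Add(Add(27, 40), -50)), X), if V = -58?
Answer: Rational(6006, 223) ≈ 26.933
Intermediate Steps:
X = Rational(-77, 223) (X = Mul(Add(-58, -19), Pow(Add(59, 164), -1)) = Mul(-77, Pow(223, -1)) = Mul(-77, Rational(1, 223)) = Rational(-77, 223) ≈ -0.34529)
Mul(Add(-95, Add(Add(27, 40), -50)), X) = Mul(Add(-95, Add(Add(27, 40), -50)), Rational(-77, 223)) = Mul(Add(-95, Add(67, -50)), Rational(-77, 223)) = Mul(Add(-95, 17), Rational(-77, 223)) = Mul(-78, Rational(-77, 223)) = Rational(6006, 223)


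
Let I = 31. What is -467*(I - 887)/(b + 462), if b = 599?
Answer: 399752/1061 ≈ 376.77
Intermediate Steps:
-467*(I - 887)/(b + 462) = -467*(31 - 887)/(599 + 462) = -(-399752)/1061 = -467*(-856/1061) = 399752/1061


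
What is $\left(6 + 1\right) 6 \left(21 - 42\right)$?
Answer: $-882$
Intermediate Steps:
$\left(6 + 1\right) 6 \left(21 - 42\right) = 7 \cdot 6 \left(-21\right) = 42 \left(-21\right) = -882$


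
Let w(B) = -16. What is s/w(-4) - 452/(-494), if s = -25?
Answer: 9791/3952 ≈ 2.4775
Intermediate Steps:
s/w(-4) - 452/(-494) = -25/(-16) - 452/(-494) = -25*(-1/16) - 452*(-1/494) = 25/16 + 226/247 = 9791/3952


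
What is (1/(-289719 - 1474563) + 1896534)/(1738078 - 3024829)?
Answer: -3346020798587/2270191627782 ≈ -1.4739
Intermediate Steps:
(1/(-289719 - 1474563) + 1896534)/(1738078 - 3024829) = (1/(-1764282) + 1896534)/(-1286751) = (-1/1764282 + 1896534)*(-1/1286751) = (3346020798587/1764282)*(-1/1286751) = -3346020798587/2270191627782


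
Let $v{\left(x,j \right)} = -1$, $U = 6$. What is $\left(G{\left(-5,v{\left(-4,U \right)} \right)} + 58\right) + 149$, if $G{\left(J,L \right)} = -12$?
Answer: $195$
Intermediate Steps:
$\left(G{\left(-5,v{\left(-4,U \right)} \right)} + 58\right) + 149 = \left(-12 + 58\right) + 149 = 46 + 149 = 195$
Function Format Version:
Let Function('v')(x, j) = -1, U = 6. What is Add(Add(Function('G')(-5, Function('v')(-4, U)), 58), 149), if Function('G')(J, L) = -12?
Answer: 195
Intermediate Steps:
Add(Add(Function('G')(-5, Function('v')(-4, U)), 58), 149) = Add(Add(-12, 58), 149) = Add(46, 149) = 195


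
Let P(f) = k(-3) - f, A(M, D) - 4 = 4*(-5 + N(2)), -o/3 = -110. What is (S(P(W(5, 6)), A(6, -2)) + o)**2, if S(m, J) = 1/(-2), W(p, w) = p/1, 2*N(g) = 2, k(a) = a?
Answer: 434281/4 ≈ 1.0857e+5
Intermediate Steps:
o = 330 (o = -3*(-110) = 330)
N(g) = 1 (N(g) = (1/2)*2 = 1)
W(p, w) = p (W(p, w) = p*1 = p)
A(M, D) = -12 (A(M, D) = 4 + 4*(-5 + 1) = 4 + 4*(-4) = 4 - 16 = -12)
P(f) = -3 - f
S(m, J) = -1/2
(S(P(W(5, 6)), A(6, -2)) + o)**2 = (-1/2 + 330)**2 = (659/2)**2 = 434281/4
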